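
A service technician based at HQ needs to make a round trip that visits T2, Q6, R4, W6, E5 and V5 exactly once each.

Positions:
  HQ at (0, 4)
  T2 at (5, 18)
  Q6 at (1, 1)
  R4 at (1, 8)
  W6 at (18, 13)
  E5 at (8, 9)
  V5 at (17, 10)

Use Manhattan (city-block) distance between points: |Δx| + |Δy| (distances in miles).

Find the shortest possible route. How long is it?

There are 360 distinct closed tours to check (reversals are equivalent).
HQ-T2-Q6-R4-W6-E5-V5-HQ: 19+21+7+22+14+10+23 = 116
HQ-T2-Q6-R4-W6-V5-E5-HQ: 19+21+7+22+4+10+13 = 96
HQ-T2-Q6-R4-E5-W6-V5-HQ: 19+21+7+8+14+4+23 = 96
HQ-T2-Q6-R4-E5-V5-W6-HQ: 19+21+7+8+10+4+27 = 96
HQ-T2-Q6-R4-V5-W6-E5-HQ: 19+21+7+18+4+14+13 = 96
HQ-T2-Q6-R4-V5-E5-W6-HQ: 19+21+7+18+10+14+27 = 116
HQ-T2-Q6-W6-R4-E5-V5-HQ: 19+21+29+22+8+10+23 = 132
HQ-T2-Q6-W6-R4-V5-E5-HQ: 19+21+29+22+18+10+13 = 132
… (352 more)
HQ-T2-W6-V5-E5-R4-Q6-HQ: 19+18+4+10+8+7+4 = 70  ← best
The minimum is 70.
One optimal route: HQ → T2 → W6 → V5 → E5 → R4 → Q6 → HQ (or its reverse).

Shortest round trip = 70 miles.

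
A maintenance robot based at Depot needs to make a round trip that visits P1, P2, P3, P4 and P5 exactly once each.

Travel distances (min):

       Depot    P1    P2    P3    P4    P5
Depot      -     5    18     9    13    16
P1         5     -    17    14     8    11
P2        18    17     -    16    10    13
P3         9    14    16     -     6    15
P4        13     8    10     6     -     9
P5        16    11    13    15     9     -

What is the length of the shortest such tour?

Minimum total distance: 54 min.

There are 60 distinct closed tours to check (reversals are equivalent).
Depot-P1-P2-P3-P4-P5-Depot: 5+17+16+6+9+16 = 69
Depot-P1-P2-P3-P5-P4-Depot: 5+17+16+15+9+13 = 75
Depot-P1-P2-P4-P3-P5-Depot: 5+17+10+6+15+16 = 69
Depot-P1-P2-P4-P5-P3-Depot: 5+17+10+9+15+9 = 65
Depot-P1-P2-P5-P3-P4-Depot: 5+17+13+15+6+13 = 69
Depot-P1-P2-P5-P4-P3-Depot: 5+17+13+9+6+9 = 59
Depot-P1-P3-P2-P4-P5-Depot: 5+14+16+10+9+16 = 70
Depot-P1-P3-P2-P5-P4-Depot: 5+14+16+13+9+13 = 70
Depot-P1-P3-P4-P2-P5-Depot: 5+14+6+10+13+16 = 64
Depot-P1-P3-P4-P5-P2-Depot: 5+14+6+9+13+18 = 65
Depot-P1-P3-P5-P2-P4-Depot: 5+14+15+13+10+13 = 70
Depot-P1-P3-P5-P4-P2-Depot: 5+14+15+9+10+18 = 71
Depot-P1-P4-P2-P3-P5-Depot: 5+8+10+16+15+16 = 70
Depot-P1-P4-P2-P5-P3-Depot: 5+8+10+13+15+9 = 60
… (46 more)
Depot-P1-P5-P2-P4-P3-Depot: 5+11+13+10+6+9 = 54  ← best
The minimum is 54.
One optimal route: Depot → P1 → P5 → P2 → P4 → P3 → Depot (or its reverse).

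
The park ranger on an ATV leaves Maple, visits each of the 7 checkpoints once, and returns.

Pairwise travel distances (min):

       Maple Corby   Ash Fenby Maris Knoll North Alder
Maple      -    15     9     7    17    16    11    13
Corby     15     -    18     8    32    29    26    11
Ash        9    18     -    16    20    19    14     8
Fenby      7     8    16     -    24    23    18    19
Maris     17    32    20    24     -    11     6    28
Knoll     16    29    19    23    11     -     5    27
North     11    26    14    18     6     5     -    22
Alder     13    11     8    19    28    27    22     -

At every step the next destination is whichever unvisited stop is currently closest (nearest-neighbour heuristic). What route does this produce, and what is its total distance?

Total distance 81 min via the nearest-neighbour route Maple → Fenby → Corby → Alder → Ash → North → Knoll → Maris → Maple.

From Maple: distances to unvisited — Fenby=7, Ash=9, North=11, Alder=13, Corby=15, Knoll=16, Maris=17. Nearest is Fenby (7).
From Fenby: distances to unvisited — Corby=8, Ash=16, North=18, Alder=19, Knoll=23, Maris=24. Nearest is Corby (8).
From Corby: distances to unvisited — Alder=11, Ash=18, North=26, Knoll=29, Maris=32. Nearest is Alder (11).
From Alder: distances to unvisited — Ash=8, North=22, Knoll=27, Maris=28. Nearest is Ash (8).
From Ash: distances to unvisited — North=14, Knoll=19, Maris=20. Nearest is North (14).
From North: distances to unvisited — Knoll=5, Maris=6. Nearest is Knoll (5).
From Knoll: distances to unvisited — Maris=11. Nearest is Maris (11).
Return Maris→Maple: 17.
Total = 7 + 8 + 11 + 8 + 14 + 5 + 11 + 17 = 81.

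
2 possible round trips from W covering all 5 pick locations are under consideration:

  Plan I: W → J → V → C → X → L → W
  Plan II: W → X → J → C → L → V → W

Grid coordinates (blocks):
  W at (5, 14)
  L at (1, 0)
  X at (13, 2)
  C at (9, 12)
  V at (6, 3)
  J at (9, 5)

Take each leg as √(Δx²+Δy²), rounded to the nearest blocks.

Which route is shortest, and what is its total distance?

Plan I: 10 + 4 + 9 + 11 + 12 + 15 = 61
Plan II: 14 + 5 + 7 + 14 + 6 + 11 = 57

Shortest is Plan II, total 57 blocks.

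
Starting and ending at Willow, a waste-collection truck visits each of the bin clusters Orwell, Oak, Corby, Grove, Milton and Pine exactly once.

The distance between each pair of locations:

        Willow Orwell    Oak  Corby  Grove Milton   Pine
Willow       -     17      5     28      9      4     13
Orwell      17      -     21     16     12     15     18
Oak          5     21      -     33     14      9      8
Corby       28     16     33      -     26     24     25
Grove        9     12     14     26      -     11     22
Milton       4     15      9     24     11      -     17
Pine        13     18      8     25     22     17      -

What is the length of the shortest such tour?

81 — the shortest possible round trip.

With 6 stops there are 6!/2 = 360 distinct round trips (a route and its reverse cost the same).
Willow - Orwell - Oak - Corby - Grove - Milton - Pine - Willow: 17+21+33+26+11+17+13 = 138
Willow - Orwell - Oak - Corby - Grove - Pine - Milton - Willow: 17+21+33+26+22+17+4 = 140
Willow - Orwell - Oak - Corby - Milton - Grove - Pine - Willow: 17+21+33+24+11+22+13 = 141
Willow - Orwell - Oak - Corby - Milton - Pine - Grove - Willow: 17+21+33+24+17+22+9 = 143
Willow - Orwell - Oak - Corby - Pine - Grove - Milton - Willow: 17+21+33+25+22+11+4 = 133
Willow - Orwell - Oak - Corby - Pine - Milton - Grove - Willow: 17+21+33+25+17+11+9 = 133
Willow - Orwell - Oak - Grove - Corby - Milton - Pine - Willow: 17+21+14+26+24+17+13 = 132
Willow - Orwell - Oak - Grove - Corby - Pine - Milton - Willow: 17+21+14+26+25+17+4 = 124
… (352 more)
Willow - Oak - Pine - Corby - Orwell - Grove - Milton - Willow: 5+8+25+16+12+11+4 = 81  ← best
The minimum is 81.
One optimal route: Willow → Oak → Pine → Corby → Orwell → Grove → Milton → Willow (or its reverse).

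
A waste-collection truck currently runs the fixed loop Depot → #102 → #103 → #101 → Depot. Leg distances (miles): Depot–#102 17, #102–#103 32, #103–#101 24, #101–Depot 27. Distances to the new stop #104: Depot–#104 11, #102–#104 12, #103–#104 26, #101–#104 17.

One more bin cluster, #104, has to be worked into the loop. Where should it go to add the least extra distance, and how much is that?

Insertion cost between consecutive stops i–j is d(i,#104) + d(#104,j) − d(i,j):
  between Depot and #102: 11 + 12 − 17 = 6
  between #102 and #103: 12 + 26 − 32 = 6
  between #103 and #101: 26 + 17 − 24 = 19
  between #101 and Depot: 17 + 11 − 27 = 1
Cheapest insertion is between #101 and Depot, adding 1.
New total = 100 + 1 = 101.

Minimum extra distance: 1 miles, inserting #104 between #101 and Depot.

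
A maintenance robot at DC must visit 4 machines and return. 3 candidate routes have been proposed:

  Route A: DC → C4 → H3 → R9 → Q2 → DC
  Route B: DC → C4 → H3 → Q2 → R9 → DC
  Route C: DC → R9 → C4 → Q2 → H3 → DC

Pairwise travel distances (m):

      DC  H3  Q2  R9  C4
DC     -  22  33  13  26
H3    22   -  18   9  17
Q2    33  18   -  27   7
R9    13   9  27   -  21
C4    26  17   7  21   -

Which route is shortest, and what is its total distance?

81 m — Route C is the shortest.

Route A: 26 + 17 + 9 + 27 + 33 = 112
Route B: 26 + 17 + 18 + 27 + 13 = 101
Route C: 13 + 21 + 7 + 18 + 22 = 81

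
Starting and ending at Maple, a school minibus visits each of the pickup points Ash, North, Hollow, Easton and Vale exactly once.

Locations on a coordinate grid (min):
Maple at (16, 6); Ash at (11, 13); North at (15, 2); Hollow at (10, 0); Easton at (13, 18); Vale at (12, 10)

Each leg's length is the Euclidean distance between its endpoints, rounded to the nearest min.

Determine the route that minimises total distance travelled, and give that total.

Shortest round trip = 39 min.

Maple-Ash-North-Hollow-Easton-Vale-Maple: 9+12+5+18+8+6 = 58
Maple-Ash-North-Hollow-Vale-Easton-Maple: 9+12+5+10+8+12 = 56
Maple-Ash-North-Easton-Hollow-Vale-Maple: 9+12+16+18+10+6 = 71
Maple-Ash-North-Easton-Vale-Hollow-Maple: 9+12+16+8+10+8 = 63
Maple-Ash-North-Vale-Hollow-Easton-Maple: 9+12+9+10+18+12 = 70
Maple-Ash-North-Vale-Easton-Hollow-Maple: 9+12+9+8+18+8 = 64
Maple-Ash-Hollow-North-Easton-Vale-Maple: 9+13+5+16+8+6 = 57
Maple-Ash-Hollow-North-Vale-Easton-Maple: 9+13+5+9+8+12 = 56
Maple-Ash-Hollow-Easton-North-Vale-Maple: 9+13+18+16+9+6 = 71
Maple-Ash-Hollow-Easton-Vale-North-Maple: 9+13+18+8+9+4 = 61
Maple-Ash-Hollow-Vale-North-Easton-Maple: 9+13+10+9+16+12 = 69
Maple-Ash-Hollow-Vale-Easton-North-Maple: 9+13+10+8+16+4 = 60
Maple-Ash-Easton-North-Hollow-Vale-Maple: 9+5+16+5+10+6 = 51
Maple-Ash-Easton-North-Vale-Hollow-Maple: 9+5+16+9+10+8 = 57
… (46 more)
Maple-North-Hollow-Vale-Ash-Easton-Maple: 4+5+10+3+5+12 = 39  ← best
The minimum is 39.
One optimal route: Maple → North → Hollow → Vale → Ash → Easton → Maple (or its reverse).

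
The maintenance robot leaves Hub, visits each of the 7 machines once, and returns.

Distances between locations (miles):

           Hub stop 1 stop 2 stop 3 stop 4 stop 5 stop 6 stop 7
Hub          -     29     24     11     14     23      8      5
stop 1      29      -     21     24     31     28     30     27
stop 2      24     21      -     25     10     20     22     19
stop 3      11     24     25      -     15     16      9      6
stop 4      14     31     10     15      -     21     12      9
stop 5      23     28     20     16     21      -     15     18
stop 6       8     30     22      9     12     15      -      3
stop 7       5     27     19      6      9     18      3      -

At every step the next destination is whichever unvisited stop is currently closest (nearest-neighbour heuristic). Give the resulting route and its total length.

Nearest-neighbour total = 119 miles; route Hub → stop 7 → stop 6 → stop 3 → stop 4 → stop 2 → stop 5 → stop 1 → Hub.

Hub → [stop 7:5 / stop 6:8 / stop 3:11 / stop 4:14 / stop 5:23 / stop 2:24 / stop 1:29] → stop 7 (5)
stop 7 → [stop 6:3 / stop 3:6 / stop 4:9 / stop 5:18 / stop 2:19 / stop 1:27] → stop 6 (3)
stop 6 → [stop 3:9 / stop 4:12 / stop 5:15 / stop 2:22 / stop 1:30] → stop 3 (9)
stop 3 → [stop 4:15 / stop 5:16 / stop 1:24 / stop 2:25] → stop 4 (15)
stop 4 → [stop 2:10 / stop 5:21 / stop 1:31] → stop 2 (10)
stop 2 → [stop 5:20 / stop 1:21] → stop 5 (20)
stop 5 → [stop 1:28] → stop 1 (28)
Return stop 1→Hub: 29.
Total = 5 + 3 + 9 + 15 + 10 + 20 + 28 + 29 = 119.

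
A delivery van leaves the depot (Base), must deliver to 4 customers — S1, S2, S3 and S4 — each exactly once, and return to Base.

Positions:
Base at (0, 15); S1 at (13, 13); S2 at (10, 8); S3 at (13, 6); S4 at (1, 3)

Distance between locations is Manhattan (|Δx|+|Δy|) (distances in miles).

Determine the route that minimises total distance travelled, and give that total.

Base-S1-S2-S3-S4-Base: 15+8+5+15+13 = 56
Base-S1-S2-S4-S3-Base: 15+8+14+15+22 = 74
Base-S1-S3-S2-S4-Base: 15+7+5+14+13 = 54
Base-S1-S3-S4-S2-Base: 15+7+15+14+17 = 68
Base-S1-S4-S2-S3-Base: 15+22+14+5+22 = 78
Base-S1-S4-S3-S2-Base: 15+22+15+5+17 = 74
Base-S2-S1-S3-S4-Base: 17+8+7+15+13 = 60
Base-S2-S1-S4-S3-Base: 17+8+22+15+22 = 84
Base-S2-S3-S1-S4-Base: 17+5+7+22+13 = 64
Base-S2-S4-S1-S3-Base: 17+14+22+7+22 = 82
Base-S3-S1-S2-S4-Base: 22+7+8+14+13 = 64
Base-S3-S2-S1-S4-Base: 22+5+8+22+13 = 70
The minimum is 54.
One optimal route: Base → S1 → S3 → S2 → S4 → Base (or its reverse).

54 miles — the shortest possible round trip.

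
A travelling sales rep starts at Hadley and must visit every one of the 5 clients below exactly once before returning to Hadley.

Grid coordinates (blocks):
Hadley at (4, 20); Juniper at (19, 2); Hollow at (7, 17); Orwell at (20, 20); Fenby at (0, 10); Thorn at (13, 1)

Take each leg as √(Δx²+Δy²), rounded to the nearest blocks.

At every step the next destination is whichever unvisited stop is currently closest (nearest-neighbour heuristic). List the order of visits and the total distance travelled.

Hadley → [Hollow:4 / Fenby:11 / Orwell:16 / Thorn:21 / Juniper:23] → Hollow (4)
Hollow → [Fenby:10 / Orwell:13 / Thorn:17 / Juniper:19] → Fenby (10)
Fenby → [Thorn:16 / Juniper:21 / Orwell:22] → Thorn (16)
Thorn → [Juniper:6 / Orwell:20] → Juniper (6)
Juniper → [Orwell:18] → Orwell (18)
Return Orwell→Hadley: 16.
Total = 4 + 10 + 16 + 6 + 18 + 16 = 70.

Total distance 70 blocks via the nearest-neighbour route Hadley → Hollow → Fenby → Thorn → Juniper → Orwell → Hadley.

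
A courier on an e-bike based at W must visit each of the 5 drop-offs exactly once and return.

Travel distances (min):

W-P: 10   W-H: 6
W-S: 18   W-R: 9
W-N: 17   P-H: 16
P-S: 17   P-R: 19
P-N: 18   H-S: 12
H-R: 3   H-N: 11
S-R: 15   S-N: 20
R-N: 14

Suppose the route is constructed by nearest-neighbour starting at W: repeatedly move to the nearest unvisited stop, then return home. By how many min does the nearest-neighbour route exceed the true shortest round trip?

6 min longer than the optimal tour.

From W: H=6, R=9, P=10, N=17, S=18 → choose H (6).
From H: R=3, N=11, S=12, P=16 → choose R (3).
From R: N=14, S=15, P=19 → choose N (14).
From N: P=18, S=20 → choose P (18).
From P: S=17 → choose S (17).
NN route W → H → R → N → P → S → W costs 76.
Optimal: W → P → S → N → H → R → W costs 70 (by enumerating all 60 distinct tours).
Excess = 76 − 70 = 6.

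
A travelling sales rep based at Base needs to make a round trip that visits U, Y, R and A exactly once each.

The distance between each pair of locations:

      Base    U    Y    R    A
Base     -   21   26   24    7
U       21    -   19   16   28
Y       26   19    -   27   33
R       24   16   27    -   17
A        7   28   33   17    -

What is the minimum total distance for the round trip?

Base-U-Y-R-A-Base: 21+19+27+17+7 = 91
Base-U-Y-A-R-Base: 21+19+33+17+24 = 114
Base-U-R-Y-A-Base: 21+16+27+33+7 = 104
Base-U-R-A-Y-Base: 21+16+17+33+26 = 113
Base-U-A-Y-R-Base: 21+28+33+27+24 = 133
Base-U-A-R-Y-Base: 21+28+17+27+26 = 119
Base-Y-U-R-A-Base: 26+19+16+17+7 = 85
Base-Y-U-A-R-Base: 26+19+28+17+24 = 114
Base-Y-R-U-A-Base: 26+27+16+28+7 = 104
Base-Y-A-U-R-Base: 26+33+28+16+24 = 127
Base-R-U-Y-A-Base: 24+16+19+33+7 = 99
Base-R-Y-U-A-Base: 24+27+19+28+7 = 105
The minimum is 85.
One optimal route: Base → Y → U → R → A → Base (or its reverse).

Shortest round trip = 85.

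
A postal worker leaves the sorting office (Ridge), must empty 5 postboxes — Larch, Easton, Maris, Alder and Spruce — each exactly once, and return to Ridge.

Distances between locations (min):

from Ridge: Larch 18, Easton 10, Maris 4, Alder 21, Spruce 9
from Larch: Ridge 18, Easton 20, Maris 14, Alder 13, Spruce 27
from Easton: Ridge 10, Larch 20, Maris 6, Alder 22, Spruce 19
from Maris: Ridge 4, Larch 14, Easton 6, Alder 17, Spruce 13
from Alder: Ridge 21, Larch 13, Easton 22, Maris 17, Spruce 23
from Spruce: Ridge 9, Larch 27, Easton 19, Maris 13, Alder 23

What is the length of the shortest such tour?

75 min — the shortest possible round trip.

Ridge → Larch → Easton → Maris → Alder → Spruce → Ridge: 18+20+6+17+23+9 = 93
Ridge → Larch → Easton → Maris → Spruce → Alder → Ridge: 18+20+6+13+23+21 = 101
Ridge → Larch → Easton → Alder → Maris → Spruce → Ridge: 18+20+22+17+13+9 = 99
Ridge → Larch → Easton → Alder → Spruce → Maris → Ridge: 18+20+22+23+13+4 = 100
Ridge → Larch → Easton → Spruce → Maris → Alder → Ridge: 18+20+19+13+17+21 = 108
Ridge → Larch → Easton → Spruce → Alder → Maris → Ridge: 18+20+19+23+17+4 = 101
Ridge → Larch → Maris → Easton → Alder → Spruce → Ridge: 18+14+6+22+23+9 = 92
Ridge → Larch → Maris → Easton → Spruce → Alder → Ridge: 18+14+6+19+23+21 = 101
Ridge → Larch → Maris → Alder → Easton → Spruce → Ridge: 18+14+17+22+19+9 = 99
Ridge → Larch → Maris → Alder → Spruce → Easton → Ridge: 18+14+17+23+19+10 = 101
Ridge → Larch → Maris → Spruce → Easton → Alder → Ridge: 18+14+13+19+22+21 = 107
Ridge → Larch → Maris → Spruce → Alder → Easton → Ridge: 18+14+13+23+22+10 = 100
Ridge → Larch → Alder → Easton → Maris → Spruce → Ridge: 18+13+22+6+13+9 = 81
Ridge → Larch → Alder → Easton → Spruce → Maris → Ridge: 18+13+22+19+13+4 = 89
… (46 more)
Ridge → Easton → Maris → Larch → Alder → Spruce → Ridge: 10+6+14+13+23+9 = 75  ← best
The minimum is 75.
One optimal route: Ridge → Easton → Maris → Larch → Alder → Spruce → Ridge (or its reverse).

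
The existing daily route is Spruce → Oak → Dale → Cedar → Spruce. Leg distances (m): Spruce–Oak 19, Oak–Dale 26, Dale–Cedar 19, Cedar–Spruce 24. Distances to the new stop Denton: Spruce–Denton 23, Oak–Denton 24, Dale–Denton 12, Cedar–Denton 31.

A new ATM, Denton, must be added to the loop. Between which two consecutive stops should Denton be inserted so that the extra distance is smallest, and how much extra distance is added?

Insertion cost between consecutive stops i–j is d(i,Denton) + d(Denton,j) − d(i,j):
  between Spruce and Oak: 23 + 24 − 19 = 28
  between Oak and Dale: 24 + 12 − 26 = 10
  between Dale and Cedar: 12 + 31 − 19 = 24
  between Cedar and Spruce: 31 + 23 − 24 = 30
Cheapest insertion is between Oak and Dale, adding 10.
New total = 88 + 10 = 98.

Adding 10 m by placing Denton on the Oak–Dale leg.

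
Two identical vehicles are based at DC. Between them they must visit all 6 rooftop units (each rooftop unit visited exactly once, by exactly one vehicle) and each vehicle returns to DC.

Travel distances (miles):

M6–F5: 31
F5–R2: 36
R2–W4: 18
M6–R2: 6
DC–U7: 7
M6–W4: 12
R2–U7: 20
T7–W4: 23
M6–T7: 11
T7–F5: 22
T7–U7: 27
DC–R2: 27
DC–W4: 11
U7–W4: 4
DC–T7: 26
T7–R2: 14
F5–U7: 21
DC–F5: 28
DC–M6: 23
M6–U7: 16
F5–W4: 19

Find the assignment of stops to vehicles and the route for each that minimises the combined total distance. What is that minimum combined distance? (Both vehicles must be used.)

Check every non-empty split of the stops between the two vehicles; for each half take its own optimal tour:
  {M6} + {T7, F5, R2, U7, W4}: 46 + 93 = 139
  {T7} + {M6, F5, R2, U7, W4}: 52 + 92 = 144
  {M6, T7} + {F5, R2, U7, W4}: 60 + 92 = 152
  {F5} + {M6, T7, R2, U7, W4}: 56 + 69 = 125
  {M6, F5} + {T7, R2, U7, W4}: 82 + 69 = 151
  {T7, F5} + {M6, R2, U7, W4}: 76 + 56 = 132
  … (31 splits in total)
  {U7} + {M6, T7, F5, R2, W4}: 14 + 93 = 107  ← best
Best: vehicle 1 DC → U7 → DC = 14; vehicle 2 DC → F5 → T7 → R2 → M6 → W4 → DC = 93; combined 107.

Minimum combined distance: 107 miles.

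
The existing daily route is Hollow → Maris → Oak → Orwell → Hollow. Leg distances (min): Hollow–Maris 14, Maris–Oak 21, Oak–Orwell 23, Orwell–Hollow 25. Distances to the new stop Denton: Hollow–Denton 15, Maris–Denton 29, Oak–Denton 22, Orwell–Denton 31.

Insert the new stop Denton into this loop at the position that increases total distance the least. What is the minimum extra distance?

Insertion cost between consecutive stops i–j is d(i,Denton) + d(Denton,j) − d(i,j):
  between Hollow and Maris: 15 + 29 − 14 = 30
  between Maris and Oak: 29 + 22 − 21 = 30
  between Oak and Orwell: 22 + 31 − 23 = 30
  between Orwell and Hollow: 31 + 15 − 25 = 21
Cheapest insertion is between Orwell and Hollow, adding 21.
New total = 83 + 21 = 104.

Minimum extra distance: 21 min, inserting Denton between Orwell and Hollow.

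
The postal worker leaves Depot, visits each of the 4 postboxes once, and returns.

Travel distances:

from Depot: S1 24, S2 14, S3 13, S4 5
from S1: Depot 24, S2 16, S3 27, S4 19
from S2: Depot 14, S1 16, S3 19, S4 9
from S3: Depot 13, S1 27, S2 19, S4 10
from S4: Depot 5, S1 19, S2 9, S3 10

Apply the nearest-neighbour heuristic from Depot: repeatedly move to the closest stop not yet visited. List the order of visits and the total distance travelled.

70 along Depot → S4 → S2 → S1 → S3 → Depot.

At Depot the remaining stops are S4 5, S3 13, S2 14, S1 24; go to S4.
At S4 the remaining stops are S2 9, S3 10, S1 19; go to S2.
At S2 the remaining stops are S1 16, S3 19; go to S1.
At S1 the remaining stops are S3 27; go to S3.
Return S3→Depot: 13.
Total = 5 + 9 + 16 + 27 + 13 = 70.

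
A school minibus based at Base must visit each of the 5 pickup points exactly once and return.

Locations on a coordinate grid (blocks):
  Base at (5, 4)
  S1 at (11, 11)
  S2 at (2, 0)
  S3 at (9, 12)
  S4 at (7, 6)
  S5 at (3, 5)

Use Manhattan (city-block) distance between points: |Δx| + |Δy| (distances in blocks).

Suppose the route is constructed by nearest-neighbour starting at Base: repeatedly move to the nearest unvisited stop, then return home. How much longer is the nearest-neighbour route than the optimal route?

Base: S5=3, S4=4, S2=7, S3=12, S1=13 ⇒ S5
S5: S4=5, S2=6, S3=13, S1=14 ⇒ S4
S4: S3=8, S1=9, S2=11 ⇒ S3
S3: S1=3, S2=19 ⇒ S1
S1: S2=20 ⇒ S2
NN route Base → S5 → S4 → S3 → S1 → S2 → Base costs 46.
Optimal: Base → S1 → S3 → S4 → S5 → S2 → Base costs 42 (by enumerating all 60 distinct tours).
Excess = 46 − 42 = 4.

Excess over optimum: 4 blocks.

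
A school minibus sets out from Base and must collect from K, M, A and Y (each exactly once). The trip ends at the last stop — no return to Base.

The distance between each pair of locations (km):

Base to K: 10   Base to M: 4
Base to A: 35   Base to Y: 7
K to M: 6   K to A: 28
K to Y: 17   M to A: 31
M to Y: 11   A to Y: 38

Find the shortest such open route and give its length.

There are 4! = 24 possible orderings.
Base→K→M→A→Y: 10+6+31+38 = 85
Base→K→M→Y→A: 10+6+11+38 = 65
Base→K→A→M→Y: 10+28+31+11 = 80
Base→K→A→Y→M: 10+28+38+11 = 87
Base→K→Y→M→A: 10+17+11+31 = 69
Base→K→Y→A→M: 10+17+38+31 = 96
Base→M→K→A→Y: 4+6+28+38 = 76
Base→M→K→Y→A: 4+6+17+38 = 65
Base→M→A→K→Y: 4+31+28+17 = 80
Base→M→A→Y→K: 4+31+38+17 = 90
Base→M→Y→K→A: 4+11+17+28 = 60
Base→M→Y→A→K: 4+11+38+28 = 81
Base→A→K→M→Y: 35+28+6+11 = 80
Base→A→K→Y→M: 35+28+17+11 = 91
… (10 more)
Base→Y→M→K→A: 7+11+6+28 = 52  ← best
The minimum is 52.
One shortest path: Base → Y → M → K → A.

Shortest open route: 52 km.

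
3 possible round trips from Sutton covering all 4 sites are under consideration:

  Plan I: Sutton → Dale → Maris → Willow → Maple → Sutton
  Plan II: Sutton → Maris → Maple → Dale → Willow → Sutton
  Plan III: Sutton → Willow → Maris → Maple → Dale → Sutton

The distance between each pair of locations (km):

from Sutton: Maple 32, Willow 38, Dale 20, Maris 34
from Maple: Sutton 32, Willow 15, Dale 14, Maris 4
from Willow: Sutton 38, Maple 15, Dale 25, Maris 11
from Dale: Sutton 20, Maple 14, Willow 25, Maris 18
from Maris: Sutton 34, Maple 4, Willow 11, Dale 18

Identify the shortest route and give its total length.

Plan I: 20 + 18 + 11 + 15 + 32 = 96
Plan II: 34 + 4 + 14 + 25 + 38 = 115
Plan III: 38 + 11 + 4 + 14 + 20 = 87

Shortest is Plan III, total 87 km.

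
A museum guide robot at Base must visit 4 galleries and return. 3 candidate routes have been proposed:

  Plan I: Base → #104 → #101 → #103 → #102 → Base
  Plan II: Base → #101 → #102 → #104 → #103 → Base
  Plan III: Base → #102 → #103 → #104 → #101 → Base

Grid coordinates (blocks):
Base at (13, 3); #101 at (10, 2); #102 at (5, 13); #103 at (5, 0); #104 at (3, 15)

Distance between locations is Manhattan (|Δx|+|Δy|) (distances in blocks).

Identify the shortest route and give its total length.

52 blocks — Plan II is the shortest.

Plan I: 22 + 20 + 7 + 13 + 18 = 80
Plan II: 4 + 16 + 4 + 17 + 11 = 52
Plan III: 18 + 13 + 17 + 20 + 4 = 72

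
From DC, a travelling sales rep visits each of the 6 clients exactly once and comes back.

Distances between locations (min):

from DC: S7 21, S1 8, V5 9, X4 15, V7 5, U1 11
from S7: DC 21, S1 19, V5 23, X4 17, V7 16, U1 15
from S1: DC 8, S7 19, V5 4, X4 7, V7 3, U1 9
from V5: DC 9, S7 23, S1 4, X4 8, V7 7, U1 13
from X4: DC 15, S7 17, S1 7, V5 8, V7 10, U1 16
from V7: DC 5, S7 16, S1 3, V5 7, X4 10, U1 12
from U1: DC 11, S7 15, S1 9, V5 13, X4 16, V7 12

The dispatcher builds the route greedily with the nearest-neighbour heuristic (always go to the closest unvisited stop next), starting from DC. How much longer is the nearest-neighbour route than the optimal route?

DC: V7=5, S1=8, V5=9, U1=11, X4=15, S7=21 ⇒ V7
V7: S1=3, V5=7, X4=10, U1=12, S7=16 ⇒ S1
S1: V5=4, X4=7, U1=9, S7=19 ⇒ V5
V5: X4=8, U1=13, S7=23 ⇒ X4
X4: U1=16, S7=17 ⇒ U1
U1: S7=15 ⇒ S7
NN route DC → V7 → S1 → V5 → X4 → U1 → S7 → DC costs 72.
Optimal: DC → V7 → S1 → V5 → X4 → S7 → U1 → DC costs 63 (by enumerating all 360 distinct tours).
Excess = 72 − 63 = 9.

9 min longer than the optimal tour.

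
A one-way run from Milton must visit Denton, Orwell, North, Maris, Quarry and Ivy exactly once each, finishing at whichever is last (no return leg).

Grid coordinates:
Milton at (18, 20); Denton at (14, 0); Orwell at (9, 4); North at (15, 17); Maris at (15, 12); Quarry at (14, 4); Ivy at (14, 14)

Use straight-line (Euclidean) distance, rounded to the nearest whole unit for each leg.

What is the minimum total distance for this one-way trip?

27 — the minimum one-way total.

There are 6! = 720 possible orderings.
Milton - Denton - Orwell - North - Maris - Quarry - Ivy: 20+6+14+5+8+10 = 63
Milton - Denton - Orwell - North - Maris - Ivy - Quarry: 20+6+14+5+2+10 = 57
Milton - Denton - Orwell - North - Quarry - Maris - Ivy: 20+6+14+13+8+2 = 63
Milton - Denton - Orwell - North - Quarry - Ivy - Maris: 20+6+14+13+10+2 = 65
Milton - Denton - Orwell - North - Ivy - Maris - Quarry: 20+6+14+3+2+8 = 53
Milton - Denton - Orwell - North - Ivy - Quarry - Maris: 20+6+14+3+10+8 = 61
Milton - Denton - Orwell - Maris - North - Quarry - Ivy: 20+6+10+5+13+10 = 64
Milton - Denton - Orwell - Maris - North - Ivy - Quarry: 20+6+10+5+3+10 = 54
… (712 more)
Milton - North - Ivy - Maris - Quarry - Denton - Orwell: 4+3+2+8+4+6 = 27  ← best
The minimum is 27.
One shortest path: Milton → North → Ivy → Maris → Quarry → Denton → Orwell.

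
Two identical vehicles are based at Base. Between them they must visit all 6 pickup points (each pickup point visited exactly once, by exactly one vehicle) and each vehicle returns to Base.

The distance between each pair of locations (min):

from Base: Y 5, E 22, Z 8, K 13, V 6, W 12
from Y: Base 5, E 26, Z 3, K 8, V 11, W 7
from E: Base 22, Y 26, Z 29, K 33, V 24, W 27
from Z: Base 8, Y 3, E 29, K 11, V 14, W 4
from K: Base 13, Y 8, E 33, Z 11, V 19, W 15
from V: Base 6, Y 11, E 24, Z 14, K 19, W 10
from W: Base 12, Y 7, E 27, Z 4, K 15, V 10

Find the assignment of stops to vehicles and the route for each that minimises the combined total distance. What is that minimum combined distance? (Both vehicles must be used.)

There are 2^5 − 1 = 31 ways to divide the 6 stops into two non-empty groups. For each, the best each vehicle can do is its own shortest tour through its group:
  {Y} + {E, Z, K, V, W}: 10 + 84 = 94
  {E} + {Y, Z, K, V, W}: 44 + 44 = 88
  {Y, E} + {Z, K, V, W}: 53 + 44 = 97
  {Z} + {Y, E, K, V, W}: 16 + 84 = 100
  {Y, Z} + {E, K, V, W}: 16 + 84 = 100
  {E, Z} + {Y, K, V, W}: 59 + 44 = 103
  … (31 splits in total)
Best: vehicle 1 Base → E → Base = 44; vehicle 2 Base → Y → K → Z → W → V → Base = 44; combined 88.

Minimum combined distance: 88 min.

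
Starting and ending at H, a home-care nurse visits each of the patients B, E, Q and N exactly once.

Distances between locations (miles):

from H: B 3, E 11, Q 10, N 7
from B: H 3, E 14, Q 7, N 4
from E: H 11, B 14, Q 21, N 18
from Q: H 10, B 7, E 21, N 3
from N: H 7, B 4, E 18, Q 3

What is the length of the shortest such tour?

42 miles — the shortest possible round trip.

With 4 stops there are 4!/2 = 12 distinct round trips (a route and its reverse cost the same).
H → B → E → Q → N → H: 3+14+21+3+7 = 48
H → B → E → N → Q → H: 3+14+18+3+10 = 48
H → B → Q → E → N → H: 3+7+21+18+7 = 56
H → B → Q → N → E → H: 3+7+3+18+11 = 42
H → B → N → E → Q → H: 3+4+18+21+10 = 56
H → B → N → Q → E → H: 3+4+3+21+11 = 42
H → E → B → Q → N → H: 11+14+7+3+7 = 42
H → E → B → N → Q → H: 11+14+4+3+10 = 42
H → E → Q → B → N → H: 11+21+7+4+7 = 50
H → E → N → B → Q → H: 11+18+4+7+10 = 50
H → Q → B → E → N → H: 10+7+14+18+7 = 56
H → Q → E → B → N → H: 10+21+14+4+7 = 56
The minimum is 42.
One optimal route: H → B → Q → N → E → H (or its reverse).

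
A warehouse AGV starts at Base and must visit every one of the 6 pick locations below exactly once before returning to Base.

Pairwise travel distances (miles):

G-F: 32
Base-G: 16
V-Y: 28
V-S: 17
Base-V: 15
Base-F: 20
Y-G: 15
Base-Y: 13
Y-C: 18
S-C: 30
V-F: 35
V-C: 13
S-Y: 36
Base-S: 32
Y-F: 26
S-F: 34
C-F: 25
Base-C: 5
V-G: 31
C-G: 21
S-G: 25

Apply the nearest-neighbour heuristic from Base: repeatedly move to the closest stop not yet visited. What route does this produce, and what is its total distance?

At Base the remaining stops are C 5, Y 13, V 15, G 16, F 20, S 32; go to C.
At C the remaining stops are V 13, Y 18, G 21, F 25, S 30; go to V.
At V the remaining stops are S 17, Y 28, G 31, F 35; go to S.
At S the remaining stops are G 25, F 34, Y 36; go to G.
At G the remaining stops are Y 15, F 32; go to Y.
At Y the remaining stops are F 26; go to F.
Return F→Base: 20.
Total = 5 + 13 + 17 + 25 + 15 + 26 + 20 = 121.

121 miles along Base → C → V → S → G → Y → F → Base.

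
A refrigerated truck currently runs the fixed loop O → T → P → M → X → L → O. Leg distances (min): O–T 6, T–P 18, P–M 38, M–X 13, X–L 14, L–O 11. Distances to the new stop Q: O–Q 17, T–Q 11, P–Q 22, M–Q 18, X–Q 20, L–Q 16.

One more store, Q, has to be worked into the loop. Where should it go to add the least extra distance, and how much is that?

Minimum extra distance: 2 min, inserting Q between P and M.

Insertion cost between consecutive stops i–j is d(i,Q) + d(Q,j) − d(i,j):
  between O and T: 17 + 11 − 6 = 22
  between T and P: 11 + 22 − 18 = 15
  between P and M: 22 + 18 − 38 = 2
  between M and X: 18 + 20 − 13 = 25
  between X and L: 20 + 16 − 14 = 22
  between L and O: 16 + 17 − 11 = 22
Cheapest insertion is between P and M, adding 2.
New total = 100 + 2 = 102.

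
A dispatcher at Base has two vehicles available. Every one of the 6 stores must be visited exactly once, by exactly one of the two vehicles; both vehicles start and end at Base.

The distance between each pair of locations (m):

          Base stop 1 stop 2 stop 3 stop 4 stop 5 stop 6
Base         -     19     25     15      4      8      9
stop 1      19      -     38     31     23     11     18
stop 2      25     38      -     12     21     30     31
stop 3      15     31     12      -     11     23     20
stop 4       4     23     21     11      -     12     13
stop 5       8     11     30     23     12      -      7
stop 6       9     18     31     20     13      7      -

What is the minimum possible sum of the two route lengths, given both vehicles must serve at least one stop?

98 m — the smallest possible combined total.

There are 2^5 − 1 = 31 ways to divide the 6 stops into two non-empty groups. For each, the best each vehicle can do is its own shortest tour through its group:
  {stop 1} + {stop 2, stop 3, stop 4, stop 5, stop 6}: 38 + 72 = 110
  {stop 2} + {stop 1, stop 3, stop 4, stop 5, stop 6}: 50 + 72 = 122
  {stop 1, stop 2} + {stop 3, stop 4, stop 5, stop 6}: 82 + 50 = 132
  {stop 3} + {stop 1, stop 2, stop 4, stop 5, stop 6}: 30 + 90 = 120
  {stop 1, stop 3} + {stop 2, stop 4, stop 5, stop 6}: 65 + 71 = 136
  {stop 2, stop 3} + {stop 1, stop 4, stop 5, stop 6}: 52 + 54 = 106
  … (31 splits in total)
  {stop 2, stop 3, stop 4} + {stop 1, stop 5, stop 6}: 52 + 46 = 98  ← best
Best: vehicle 1 Base → stop 2 → stop 3 → stop 4 → Base = 52; vehicle 2 Base → stop 1 → stop 5 → stop 6 → Base = 46; combined 98.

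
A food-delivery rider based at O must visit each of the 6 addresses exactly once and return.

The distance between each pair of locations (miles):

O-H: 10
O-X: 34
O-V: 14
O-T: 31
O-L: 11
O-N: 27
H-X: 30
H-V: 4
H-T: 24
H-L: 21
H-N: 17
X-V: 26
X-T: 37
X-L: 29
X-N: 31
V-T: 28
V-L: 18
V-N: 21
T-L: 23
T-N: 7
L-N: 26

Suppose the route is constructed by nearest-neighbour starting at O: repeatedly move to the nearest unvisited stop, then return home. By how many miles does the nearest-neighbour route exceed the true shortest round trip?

The nearest-neighbour route is 15 miles longer than optimal.

O: H=10, L=11, V=14, N=27, T=31, X=34 ⇒ H
H: V=4, N=17, L=21, T=24, X=30 ⇒ V
V: L=18, N=21, X=26, T=28 ⇒ L
L: T=23, N=26, X=29 ⇒ T
T: N=7, X=37 ⇒ N
N: X=31 ⇒ X
NN route O → H → V → L → T → N → X → O costs 127.
Optimal: O → H → V → X → N → T → L → O costs 112 (by enumerating all 360 distinct tours).
Excess = 127 − 112 = 15.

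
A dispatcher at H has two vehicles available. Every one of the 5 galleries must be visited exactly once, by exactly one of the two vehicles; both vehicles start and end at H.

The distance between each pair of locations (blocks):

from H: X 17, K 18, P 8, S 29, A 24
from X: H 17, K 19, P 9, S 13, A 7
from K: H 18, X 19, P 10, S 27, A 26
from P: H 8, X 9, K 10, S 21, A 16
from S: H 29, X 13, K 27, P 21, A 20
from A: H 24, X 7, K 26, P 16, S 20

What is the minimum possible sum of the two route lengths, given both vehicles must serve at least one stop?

105 blocks — the smallest possible combined total.

Try each way of splitting the stops between the two vehicles (each non-empty) and, for each split, find the best tour for each vehicle:
  {X} + {K, P, S, A}: 34 + 89 = 123
  {K} + {X, P, S, A}: 36 + 73 = 109
  {X, K} + {P, S, A}: 54 + 73 = 127
  {P} + {X, K, S, A}: 16 + 89 = 105
  {X, P} + {K, S, A}: 34 + 89 = 123
  {K, P} + {X, S, A}: 36 + 73 = 109
  … (15 splits in total)
Best: vehicle 1 H → P → H = 16; vehicle 2 H → X → A → S → K → H = 89; combined 105.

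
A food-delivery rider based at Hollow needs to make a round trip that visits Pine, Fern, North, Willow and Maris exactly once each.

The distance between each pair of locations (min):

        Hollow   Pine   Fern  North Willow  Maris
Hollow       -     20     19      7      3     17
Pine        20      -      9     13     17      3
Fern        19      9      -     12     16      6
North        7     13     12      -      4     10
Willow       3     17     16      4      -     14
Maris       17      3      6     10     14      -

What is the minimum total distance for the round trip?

With 5 stops there are 5!/2 = 60 distinct round trips (a route and its reverse cost the same).
Hollow - Pine - Fern - North - Willow - Maris - Hollow: 20+9+12+4+14+17 = 76
Hollow - Pine - Fern - North - Maris - Willow - Hollow: 20+9+12+10+14+3 = 68
Hollow - Pine - Fern - Willow - North - Maris - Hollow: 20+9+16+4+10+17 = 76
Hollow - Pine - Fern - Willow - Maris - North - Hollow: 20+9+16+14+10+7 = 76
Hollow - Pine - Fern - Maris - North - Willow - Hollow: 20+9+6+10+4+3 = 52
Hollow - Pine - Fern - Maris - Willow - North - Hollow: 20+9+6+14+4+7 = 60
Hollow - Pine - North - Fern - Willow - Maris - Hollow: 20+13+12+16+14+17 = 92
Hollow - Pine - North - Fern - Maris - Willow - Hollow: 20+13+12+6+14+3 = 68
Hollow - Pine - North - Willow - Fern - Maris - Hollow: 20+13+4+16+6+17 = 76
Hollow - Pine - North - Willow - Maris - Fern - Hollow: 20+13+4+14+6+19 = 76
Hollow - Pine - North - Maris - Fern - Willow - Hollow: 20+13+10+6+16+3 = 68
Hollow - Pine - North - Maris - Willow - Fern - Hollow: 20+13+10+14+16+19 = 92
Hollow - Pine - Willow - Fern - North - Maris - Hollow: 20+17+16+12+10+17 = 92
Hollow - Pine - Willow - Fern - Maris - North - Hollow: 20+17+16+6+10+7 = 76
… (46 more)
Hollow - Pine - Maris - Fern - North - Willow - Hollow: 20+3+6+12+4+3 = 48  ← best
The minimum is 48.
One optimal route: Hollow → Pine → Maris → Fern → North → Willow → Hollow (or its reverse).

48 min — the shortest possible round trip.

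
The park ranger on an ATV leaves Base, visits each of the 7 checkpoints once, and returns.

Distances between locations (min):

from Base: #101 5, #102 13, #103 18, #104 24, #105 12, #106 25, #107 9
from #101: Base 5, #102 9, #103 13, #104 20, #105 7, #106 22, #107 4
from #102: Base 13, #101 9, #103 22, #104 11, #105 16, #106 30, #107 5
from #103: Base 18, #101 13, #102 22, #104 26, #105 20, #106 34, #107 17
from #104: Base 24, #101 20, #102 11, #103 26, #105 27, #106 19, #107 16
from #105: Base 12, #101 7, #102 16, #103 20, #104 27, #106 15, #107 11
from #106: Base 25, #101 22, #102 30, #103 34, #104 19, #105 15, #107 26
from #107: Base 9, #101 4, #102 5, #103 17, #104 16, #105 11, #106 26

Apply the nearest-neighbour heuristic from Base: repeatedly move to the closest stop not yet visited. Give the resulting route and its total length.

Nearest-neighbour total = 97 min; route Base → #101 → #107 → #102 → #104 → #106 → #105 → #103 → Base.

From Base: distances to unvisited — #101=5, #107=9, #105=12, #102=13, #103=18, #104=24, #106=25. Nearest is #101 (5).
From #101: distances to unvisited — #107=4, #105=7, #102=9, #103=13, #104=20, #106=22. Nearest is #107 (4).
From #107: distances to unvisited — #102=5, #105=11, #104=16, #103=17, #106=26. Nearest is #102 (5).
From #102: distances to unvisited — #104=11, #105=16, #103=22, #106=30. Nearest is #104 (11).
From #104: distances to unvisited — #106=19, #103=26, #105=27. Nearest is #106 (19).
From #106: distances to unvisited — #105=15, #103=34. Nearest is #105 (15).
From #105: distances to unvisited — #103=20. Nearest is #103 (20).
Return #103→Base: 18.
Total = 5 + 4 + 5 + 11 + 19 + 15 + 20 + 18 = 97.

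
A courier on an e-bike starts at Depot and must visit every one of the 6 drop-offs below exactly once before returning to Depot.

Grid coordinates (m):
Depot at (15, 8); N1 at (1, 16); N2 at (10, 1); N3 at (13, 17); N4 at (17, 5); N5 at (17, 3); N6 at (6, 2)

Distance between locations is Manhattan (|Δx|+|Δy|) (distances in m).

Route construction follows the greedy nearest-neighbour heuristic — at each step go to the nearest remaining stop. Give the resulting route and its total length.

At Depot the remaining stops are N4 5, N5 7, N3 11, N2 12, N6 15, N1 22; go to N4.
At N4 the remaining stops are N5 2, N2 11, N6 14, N3 16, N1 27; go to N5.
At N5 the remaining stops are N2 9, N6 12, N3 18, N1 29; go to N2.
At N2 the remaining stops are N6 5, N3 19, N1 24; go to N6.
At N6 the remaining stops are N1 19, N3 22; go to N1.
At N1 the remaining stops are N3 13; go to N3.
Return N3→Depot: 11.
Total = 5 + 2 + 9 + 5 + 19 + 13 + 11 = 64.

64 m along Depot → N4 → N5 → N2 → N6 → N1 → N3 → Depot.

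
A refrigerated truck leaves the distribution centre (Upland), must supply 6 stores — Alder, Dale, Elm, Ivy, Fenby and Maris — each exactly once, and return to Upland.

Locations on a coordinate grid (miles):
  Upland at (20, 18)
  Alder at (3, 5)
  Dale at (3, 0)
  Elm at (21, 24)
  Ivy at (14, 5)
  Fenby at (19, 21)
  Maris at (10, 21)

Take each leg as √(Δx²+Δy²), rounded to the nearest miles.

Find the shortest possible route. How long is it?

Upland - Alder - Dale - Elm - Ivy - Fenby - Maris - Upland: 21+5+30+20+17+9+10 = 112
Upland - Alder - Dale - Elm - Ivy - Maris - Fenby - Upland: 21+5+30+20+16+9+3 = 104
Upland - Alder - Dale - Elm - Fenby - Ivy - Maris - Upland: 21+5+30+4+17+16+10 = 103
Upland - Alder - Dale - Elm - Fenby - Maris - Ivy - Upland: 21+5+30+4+9+16+14 = 99
Upland - Alder - Dale - Elm - Maris - Ivy - Fenby - Upland: 21+5+30+11+16+17+3 = 103
Upland - Alder - Dale - Elm - Maris - Fenby - Ivy - Upland: 21+5+30+11+9+17+14 = 107
Upland - Alder - Dale - Ivy - Elm - Fenby - Maris - Upland: 21+5+12+20+4+9+10 = 81
Upland - Alder - Dale - Ivy - Elm - Maris - Fenby - Upland: 21+5+12+20+11+9+3 = 81
… (352 more)
Upland - Ivy - Dale - Alder - Maris - Elm - Fenby - Upland: 14+12+5+17+11+4+3 = 66  ← best
The minimum is 66.
One optimal route: Upland → Ivy → Dale → Alder → Maris → Elm → Fenby → Upland (or its reverse).

66 miles — the shortest possible round trip.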